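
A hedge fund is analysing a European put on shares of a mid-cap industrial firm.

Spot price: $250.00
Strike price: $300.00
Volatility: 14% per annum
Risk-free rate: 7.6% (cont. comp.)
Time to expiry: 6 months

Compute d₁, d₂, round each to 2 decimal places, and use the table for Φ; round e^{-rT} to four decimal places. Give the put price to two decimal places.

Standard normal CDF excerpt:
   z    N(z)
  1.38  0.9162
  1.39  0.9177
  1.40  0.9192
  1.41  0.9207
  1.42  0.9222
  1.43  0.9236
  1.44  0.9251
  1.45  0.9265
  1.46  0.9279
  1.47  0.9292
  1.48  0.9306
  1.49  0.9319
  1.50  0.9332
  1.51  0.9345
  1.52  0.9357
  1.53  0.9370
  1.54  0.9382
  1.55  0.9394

$39.72

T = 0.5;  σ√T = 0.0990
d₁ = [ln(250/300) + (0.076 + 0.14²/2)·0.5] / 0.0990 = [-0.1823 + 0.0429] / 0.0990 = -1.4084 ≈ -1.41
d₂ = d₁ − σ√T = -1.4084 − 0.0990 = -1.5074 ≈ -1.51
exp(−rT) = exp(−0.076·0.5) = 0.9627
N(−d₂) = N(1.51) = 0.9345;  N(−d₁) = N(1.41) = 0.9207
P = 300·0.9627·0.9345 − 250·0.9207 = 269.8929 − 230.1750 = 39.7179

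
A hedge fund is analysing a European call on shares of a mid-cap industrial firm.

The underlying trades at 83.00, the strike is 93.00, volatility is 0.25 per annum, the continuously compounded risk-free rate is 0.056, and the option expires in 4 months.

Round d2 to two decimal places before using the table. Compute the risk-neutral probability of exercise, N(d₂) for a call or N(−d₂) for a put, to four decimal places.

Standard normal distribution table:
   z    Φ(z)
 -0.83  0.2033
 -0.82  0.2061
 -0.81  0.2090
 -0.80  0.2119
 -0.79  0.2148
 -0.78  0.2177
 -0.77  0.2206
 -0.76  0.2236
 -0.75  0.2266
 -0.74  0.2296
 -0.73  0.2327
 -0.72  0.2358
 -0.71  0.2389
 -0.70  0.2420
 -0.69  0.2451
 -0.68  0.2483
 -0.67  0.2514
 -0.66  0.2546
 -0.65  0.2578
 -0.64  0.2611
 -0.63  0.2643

T = 0.3333;  σ√T = 0.1443
d₁ = [ln(83/93) + (0.056 + 0.25²/2)·0.3333] / 0.1443 = [-0.1138 + 0.0291] / 0.1443 = -0.5866 ≈ -0.59
d₂ = d₁ − σ√T = -0.5866 − 0.1443 = -0.7310 ≈ -0.73
Risk-neutral Pr[S_T > K] = N(d₂) = N(-0.73) = 0.2327

0.2327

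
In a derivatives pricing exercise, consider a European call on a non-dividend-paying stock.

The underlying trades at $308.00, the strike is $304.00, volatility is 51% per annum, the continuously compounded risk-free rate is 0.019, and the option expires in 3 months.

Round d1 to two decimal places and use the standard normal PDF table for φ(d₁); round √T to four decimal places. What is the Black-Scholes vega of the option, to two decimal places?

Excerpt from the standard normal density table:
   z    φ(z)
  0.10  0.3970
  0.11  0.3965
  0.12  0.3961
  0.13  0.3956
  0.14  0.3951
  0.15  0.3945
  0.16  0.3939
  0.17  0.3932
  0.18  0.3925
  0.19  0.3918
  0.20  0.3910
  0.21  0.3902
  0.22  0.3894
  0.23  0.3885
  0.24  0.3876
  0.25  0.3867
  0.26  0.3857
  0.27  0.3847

60.21

σ√T = 0.51·√0.25 = 0.2550
d₁ = [ln(308/304) + (0.019 + ½·0.51²)·0.25] / (σ√T) = (0.0131 + 0.0373) / 0.2550 = 0.1974 ⇒ 0.20
√T = √0.25 = 0.5000
φ(d₁) = φ(0.20) = 0.3910
vega = S·φ(d₁)·√T = 308·0.3910·0.5000 = 60.2140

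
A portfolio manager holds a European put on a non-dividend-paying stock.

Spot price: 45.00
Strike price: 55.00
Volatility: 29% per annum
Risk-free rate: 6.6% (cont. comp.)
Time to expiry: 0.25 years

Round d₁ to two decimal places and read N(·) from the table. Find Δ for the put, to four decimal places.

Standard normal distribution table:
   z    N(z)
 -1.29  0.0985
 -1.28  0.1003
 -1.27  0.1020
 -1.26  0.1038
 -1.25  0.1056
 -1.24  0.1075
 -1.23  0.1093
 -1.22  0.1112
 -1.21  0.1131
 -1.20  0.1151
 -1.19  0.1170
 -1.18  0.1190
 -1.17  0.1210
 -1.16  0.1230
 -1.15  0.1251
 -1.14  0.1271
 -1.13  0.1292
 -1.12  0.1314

-0.8849

T = 0.25;  σ√T = 0.1450
d₁ = [ln(45/55) + (0.066 + 0.29²/2)·0.25] / 0.1450 = [-0.2007 + 0.0270] / 0.1450 = -1.1976 which rounds to -1.20
N(d₁) = N(-1.20) = 0.1151
Δ_put = N(d₁) − 1 = 0.1151 − 1 = -0.8849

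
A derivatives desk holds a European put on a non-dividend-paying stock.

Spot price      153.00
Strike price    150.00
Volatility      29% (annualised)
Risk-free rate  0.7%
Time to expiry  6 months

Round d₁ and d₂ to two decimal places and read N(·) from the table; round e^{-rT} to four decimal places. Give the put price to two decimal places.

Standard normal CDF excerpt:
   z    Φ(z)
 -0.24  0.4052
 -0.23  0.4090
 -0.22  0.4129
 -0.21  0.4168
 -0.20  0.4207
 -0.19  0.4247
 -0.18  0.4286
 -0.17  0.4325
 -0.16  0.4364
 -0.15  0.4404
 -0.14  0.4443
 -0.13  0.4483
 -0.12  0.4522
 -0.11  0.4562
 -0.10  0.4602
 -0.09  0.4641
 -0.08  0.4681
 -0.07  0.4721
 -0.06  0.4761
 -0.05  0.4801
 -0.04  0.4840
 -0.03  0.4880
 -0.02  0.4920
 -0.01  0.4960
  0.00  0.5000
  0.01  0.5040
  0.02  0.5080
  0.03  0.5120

10.97

σ√T = 0.29·√0.5 = 0.2051
ln(S/K) + (r + σ²/2)T = ln(153/150) + (0.007 + 0.29²/2)·0.5 = 0.0198 + 0.0245 = 0.0443
d₁ = 0.0443 / 0.2051 = 0.2162 → 0.22
d₂ = d₁ − σ√T = 0.2162 − 0.2051 = 0.0111 → 0.01
e^(−rT) = e^(−0.007·0.5) = 0.9965
N(−d₂) = N(-0.01) = 0.4960;  N(−d₁) = N(-0.22) = 0.4129
P = 150·0.9965·0.4960 − 153·0.4129 = 74.1396 − 63.1737 = 10.9659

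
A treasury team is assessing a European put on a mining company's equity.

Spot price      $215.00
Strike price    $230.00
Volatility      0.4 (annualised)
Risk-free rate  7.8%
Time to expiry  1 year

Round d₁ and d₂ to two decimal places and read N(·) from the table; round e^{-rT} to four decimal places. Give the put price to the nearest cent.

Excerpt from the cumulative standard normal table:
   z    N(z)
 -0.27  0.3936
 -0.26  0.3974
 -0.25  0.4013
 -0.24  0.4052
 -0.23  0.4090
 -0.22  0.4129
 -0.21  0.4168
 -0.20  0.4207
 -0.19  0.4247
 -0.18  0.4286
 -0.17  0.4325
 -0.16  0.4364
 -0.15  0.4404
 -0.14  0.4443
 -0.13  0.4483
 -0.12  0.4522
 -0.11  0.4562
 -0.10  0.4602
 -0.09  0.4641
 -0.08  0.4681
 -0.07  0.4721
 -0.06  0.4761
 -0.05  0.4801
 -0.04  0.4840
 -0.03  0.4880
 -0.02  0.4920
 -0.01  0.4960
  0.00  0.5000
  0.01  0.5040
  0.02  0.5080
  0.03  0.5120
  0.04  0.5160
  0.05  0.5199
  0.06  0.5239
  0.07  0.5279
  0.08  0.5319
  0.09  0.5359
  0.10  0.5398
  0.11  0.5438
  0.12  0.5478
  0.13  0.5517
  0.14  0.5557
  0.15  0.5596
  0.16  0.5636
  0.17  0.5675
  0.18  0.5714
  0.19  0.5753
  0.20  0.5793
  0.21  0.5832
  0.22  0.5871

σ√T = 0.4 × 1.0000 = 0.4000
ln(S/K) + (r + σ²/2)T = ln(215/230) + (0.078 + 0.4²/2)·1 = -0.0674 + 0.1580 = 0.0906
d₁ = 0.0906 / 0.4000 = 0.2264 ≈ 0.23
d₂ = d₁ − σ√T = 0.2264 − 0.4000 = -0.1736 ≈ -0.17
e^(−rT) = e^(−0.078·1) = 0.9250
N(−d₂) = N(0.17) = 0.5675;  N(−d₁) = N(-0.23) = 0.4090
P = 230·0.9250·0.5675 − 215·0.4090 = 120.7356 − 87.9350 = 32.8006

$32.80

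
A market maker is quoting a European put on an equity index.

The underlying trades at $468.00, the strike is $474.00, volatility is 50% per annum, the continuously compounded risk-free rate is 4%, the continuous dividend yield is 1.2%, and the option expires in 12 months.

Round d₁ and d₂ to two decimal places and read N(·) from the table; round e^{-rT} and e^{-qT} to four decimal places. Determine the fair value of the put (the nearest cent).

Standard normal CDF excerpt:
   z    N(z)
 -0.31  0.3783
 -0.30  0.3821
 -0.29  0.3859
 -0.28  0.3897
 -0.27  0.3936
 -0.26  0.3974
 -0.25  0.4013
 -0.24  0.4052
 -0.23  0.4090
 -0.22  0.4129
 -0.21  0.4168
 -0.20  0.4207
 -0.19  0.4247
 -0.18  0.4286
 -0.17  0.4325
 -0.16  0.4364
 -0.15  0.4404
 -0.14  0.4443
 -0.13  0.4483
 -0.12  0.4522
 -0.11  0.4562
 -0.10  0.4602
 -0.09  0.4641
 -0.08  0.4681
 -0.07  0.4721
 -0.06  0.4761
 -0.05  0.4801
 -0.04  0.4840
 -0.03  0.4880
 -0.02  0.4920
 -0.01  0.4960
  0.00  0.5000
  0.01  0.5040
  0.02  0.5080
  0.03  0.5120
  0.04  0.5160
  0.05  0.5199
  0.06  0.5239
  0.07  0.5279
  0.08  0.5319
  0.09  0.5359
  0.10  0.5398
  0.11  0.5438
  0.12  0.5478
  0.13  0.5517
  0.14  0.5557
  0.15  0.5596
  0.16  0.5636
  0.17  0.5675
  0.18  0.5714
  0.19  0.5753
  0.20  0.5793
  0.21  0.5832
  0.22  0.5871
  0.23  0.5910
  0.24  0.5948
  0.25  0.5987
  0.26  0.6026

σ√T = 0.5 × 1.0000 = 0.5000
d₁ = [ln(468/474) + (0.04 − 0.012 + 0.5²/2)·1] / 0.5000 = [-0.0127 + 0.1530] / 0.5000 = 0.2805 ⇒ 0.28
d₂ = d₁ − σ√T = 0.2805 − 0.5000 = -0.2195 ⇒ -0.22
e^(−qT) = e^(−0.012·1) = 0.9881;  e^(−rT) = e^(−0.04·1) = 0.9608
N(−d₂) = N(0.22) = 0.5871;  N(−d₁) = N(-0.28) = 0.3897
P = 474·0.9608·0.5871 − 468·0.9881·0.3897 = 267.3766 − 180.2093 = 87.1673

$87.17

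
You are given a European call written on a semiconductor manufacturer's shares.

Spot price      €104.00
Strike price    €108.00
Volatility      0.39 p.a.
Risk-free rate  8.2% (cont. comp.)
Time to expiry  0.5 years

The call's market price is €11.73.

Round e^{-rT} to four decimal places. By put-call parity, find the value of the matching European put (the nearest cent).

€11.39

exp(−rT) = exp(−0.082·0.5) = 0.9598
Put-call parity: C − P = S − K·e^(−rT) = 104 − 108·0.9598 = 104 − 103.6584 = 0.3416
P = C − (C − P) = 11.73 − (0.3416) = 11.3884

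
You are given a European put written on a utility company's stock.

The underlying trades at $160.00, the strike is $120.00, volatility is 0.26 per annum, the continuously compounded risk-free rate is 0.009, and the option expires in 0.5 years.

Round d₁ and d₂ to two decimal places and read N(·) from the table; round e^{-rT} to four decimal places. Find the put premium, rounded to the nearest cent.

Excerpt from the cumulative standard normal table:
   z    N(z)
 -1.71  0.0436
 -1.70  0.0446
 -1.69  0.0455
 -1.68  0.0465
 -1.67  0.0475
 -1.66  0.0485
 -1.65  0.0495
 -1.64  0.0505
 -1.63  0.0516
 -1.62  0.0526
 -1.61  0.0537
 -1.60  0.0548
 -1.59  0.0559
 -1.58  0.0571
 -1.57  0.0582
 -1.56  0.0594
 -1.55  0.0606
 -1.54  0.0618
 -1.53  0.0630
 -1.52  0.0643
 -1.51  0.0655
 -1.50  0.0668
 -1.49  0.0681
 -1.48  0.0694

$0.54

σ√T = 0.26 × 0.7071 = 0.1838
d₁ = [ln(160/120) + (0.009 + ½·0.26²)·0.5] / (σ√T) = (0.2877 + 0.0214) / 0.1838 = 1.6812 which rounds to 1.68
d₂ = 1.6812 − 0.1838 = 1.4973 which rounds to 1.50
e^(−rT) = e^(−0.009·0.5) = 0.9955
P = 120·0.9955·N(-1.50) − 160·N(-1.68) = 120·0.9955·0.0668 − 160·0.0465 = 7.9799 − 7.4400 = 0.5399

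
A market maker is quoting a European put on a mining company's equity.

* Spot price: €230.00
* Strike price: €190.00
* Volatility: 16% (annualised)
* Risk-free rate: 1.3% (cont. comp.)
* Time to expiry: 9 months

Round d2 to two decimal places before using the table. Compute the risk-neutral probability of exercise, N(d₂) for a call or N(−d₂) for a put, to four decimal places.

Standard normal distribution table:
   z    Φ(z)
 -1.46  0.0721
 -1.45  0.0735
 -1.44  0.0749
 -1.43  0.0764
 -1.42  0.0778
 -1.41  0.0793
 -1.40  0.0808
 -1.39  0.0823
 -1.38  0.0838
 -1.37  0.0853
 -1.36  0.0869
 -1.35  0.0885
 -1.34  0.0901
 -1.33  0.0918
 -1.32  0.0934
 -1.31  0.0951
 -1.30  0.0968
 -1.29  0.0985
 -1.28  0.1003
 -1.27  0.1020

0.0838

T = 0.75;  σ√T = 0.1386
d₁ = [ln(230/190) + (0.013 + ½·0.16²)·0.75] / (σ√T) = (0.1911 + 0.0193) / 0.1386 = 1.5185 ≈ 1.52
d₂ = 1.5185 − 0.1386 = 1.3799 ≈ 1.38
Risk-neutral Pr[S_T < K] = N(−d₂) = N(-1.38) = 0.0838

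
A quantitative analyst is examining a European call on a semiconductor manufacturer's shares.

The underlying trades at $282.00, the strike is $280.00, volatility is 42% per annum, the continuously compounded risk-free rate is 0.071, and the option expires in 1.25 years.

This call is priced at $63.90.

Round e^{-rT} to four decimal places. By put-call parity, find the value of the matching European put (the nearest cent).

exp(−rT) = exp(−0.071·1.25) = 0.9151
Put-call parity: C − P = S − K·e^(−rT) = 282 − 280·0.9151 = 282 − 256.2280 = 25.7720
P = C − (C − P) = 63.90 − (25.7720) = 38.1280

$38.13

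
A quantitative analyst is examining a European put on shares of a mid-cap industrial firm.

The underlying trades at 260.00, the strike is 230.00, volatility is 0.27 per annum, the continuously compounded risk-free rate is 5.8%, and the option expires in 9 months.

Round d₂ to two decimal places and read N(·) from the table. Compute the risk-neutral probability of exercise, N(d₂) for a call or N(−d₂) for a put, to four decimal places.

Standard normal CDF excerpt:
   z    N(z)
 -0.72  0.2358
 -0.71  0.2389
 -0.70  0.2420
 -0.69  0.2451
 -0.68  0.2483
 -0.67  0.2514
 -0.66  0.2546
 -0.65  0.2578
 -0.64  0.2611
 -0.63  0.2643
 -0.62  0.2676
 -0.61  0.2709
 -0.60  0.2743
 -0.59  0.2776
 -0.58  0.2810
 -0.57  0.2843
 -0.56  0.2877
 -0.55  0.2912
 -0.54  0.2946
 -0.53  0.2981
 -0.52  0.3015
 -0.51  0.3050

T = 0.75;  σ√T = 0.2338
d₁ = [ln(260/230) + (0.058 + ½·0.27²)·0.75] / (σ√T) = (0.1226 + 0.0708) / 0.2338 = 0.8273 → 0.83
d₂ = 0.8273 − 0.2338 = 0.5935 → 0.59
Pr(exercise) under Q = N(−d₂) = N(-0.59) = 0.2776

0.2776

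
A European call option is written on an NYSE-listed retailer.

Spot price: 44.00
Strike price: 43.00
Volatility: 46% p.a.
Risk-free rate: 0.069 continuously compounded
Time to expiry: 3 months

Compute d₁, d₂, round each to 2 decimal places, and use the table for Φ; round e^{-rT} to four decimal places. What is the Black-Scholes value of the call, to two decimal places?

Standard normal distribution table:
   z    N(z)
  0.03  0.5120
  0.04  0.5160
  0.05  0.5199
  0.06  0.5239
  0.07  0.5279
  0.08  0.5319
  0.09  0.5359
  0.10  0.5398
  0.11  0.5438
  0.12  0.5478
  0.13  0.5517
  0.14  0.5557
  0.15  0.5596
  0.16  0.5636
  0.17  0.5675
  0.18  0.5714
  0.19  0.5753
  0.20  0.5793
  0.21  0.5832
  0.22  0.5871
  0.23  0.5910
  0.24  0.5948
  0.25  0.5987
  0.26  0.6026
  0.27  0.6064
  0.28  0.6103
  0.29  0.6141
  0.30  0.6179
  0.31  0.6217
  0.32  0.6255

σ√T = 0.46·√0.25 = 0.2300
d₁ = [ln(44/43) + (0.069 + 0.46²/2)·0.25] / 0.2300 = [0.0230 + 0.0437] / 0.2300 = 0.2900 ≈ 0.29
d₂ = d₁ − σ√T = 0.2900 − 0.2300 = 0.0600 ≈ 0.06
e^(−rT) = e^(−0.069·0.25) = 0.9829
N(d₁) = N(0.29) = 0.6141;  N(d₂) = N(0.06) = 0.5239
C = 44·0.6141 − 43·0.9829·0.5239 = 27.0204 − 22.1425 = 4.8779

4.88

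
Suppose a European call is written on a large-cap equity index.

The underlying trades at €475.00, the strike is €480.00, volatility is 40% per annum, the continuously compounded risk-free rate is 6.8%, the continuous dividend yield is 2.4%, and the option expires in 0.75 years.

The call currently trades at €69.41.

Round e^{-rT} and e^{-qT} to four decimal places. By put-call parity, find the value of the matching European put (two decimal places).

€59.01

exp(−qT) = exp(−0.024·0.75) = 0.9822;  exp(−rT) = exp(−0.068·0.75) = 0.9503
Put-call parity: C − P = S·e^(−qT) − K·e^(−rT) = 475·0.9822 − 480·0.9503 = 466.5450 − 456.1440 = 10.4010
P = C − (C − P) = 69.41 − (10.4010) = 59.0090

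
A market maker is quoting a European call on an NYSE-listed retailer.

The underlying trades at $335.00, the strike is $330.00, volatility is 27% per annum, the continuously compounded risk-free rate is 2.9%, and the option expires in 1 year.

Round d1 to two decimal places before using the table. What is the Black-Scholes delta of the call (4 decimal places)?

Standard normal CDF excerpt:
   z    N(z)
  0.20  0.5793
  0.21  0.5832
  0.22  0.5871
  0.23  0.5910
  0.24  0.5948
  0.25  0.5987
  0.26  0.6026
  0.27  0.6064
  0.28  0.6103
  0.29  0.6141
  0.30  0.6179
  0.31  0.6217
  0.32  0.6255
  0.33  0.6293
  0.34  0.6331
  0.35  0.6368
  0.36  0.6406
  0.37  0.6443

T = 1;  σ√T = 0.2700
ln(S/K) + (r + σ²/2)T = ln(335/330) + (0.029 + 0.27²/2)·1 = 0.0150 + 0.0655 = 0.0805
d₁ = 0.0805 / 0.2700 = 0.2981 which rounds to 0.30
N(d₁) = N(0.30) = 0.6179
Δ_call = N(d₁) = 0.6179

0.6179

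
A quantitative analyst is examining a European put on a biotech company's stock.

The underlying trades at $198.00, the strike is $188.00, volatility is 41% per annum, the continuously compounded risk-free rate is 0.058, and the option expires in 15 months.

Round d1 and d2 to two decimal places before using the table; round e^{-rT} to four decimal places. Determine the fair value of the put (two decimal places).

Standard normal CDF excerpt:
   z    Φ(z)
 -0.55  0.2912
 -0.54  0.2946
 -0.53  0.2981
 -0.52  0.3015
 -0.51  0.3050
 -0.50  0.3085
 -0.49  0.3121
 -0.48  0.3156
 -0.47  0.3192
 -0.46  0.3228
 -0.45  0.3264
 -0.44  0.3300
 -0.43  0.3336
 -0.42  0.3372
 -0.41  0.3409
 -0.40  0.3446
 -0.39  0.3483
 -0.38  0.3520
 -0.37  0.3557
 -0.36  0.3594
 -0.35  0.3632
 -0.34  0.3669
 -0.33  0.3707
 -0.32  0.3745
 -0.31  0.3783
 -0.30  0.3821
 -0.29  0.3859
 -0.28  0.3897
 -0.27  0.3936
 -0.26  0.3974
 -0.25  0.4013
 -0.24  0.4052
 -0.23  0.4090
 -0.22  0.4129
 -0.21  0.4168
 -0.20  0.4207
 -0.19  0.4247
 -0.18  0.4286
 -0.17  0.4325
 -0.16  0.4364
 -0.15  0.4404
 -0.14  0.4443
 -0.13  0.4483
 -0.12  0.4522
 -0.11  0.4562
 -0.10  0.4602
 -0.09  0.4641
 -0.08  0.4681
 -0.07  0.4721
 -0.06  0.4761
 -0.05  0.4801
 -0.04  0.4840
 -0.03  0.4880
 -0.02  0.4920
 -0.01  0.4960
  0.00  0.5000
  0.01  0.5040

$23.55

σ√T = 0.41·√1.25 = 0.4584
d₁ = [ln(198/188) + (0.058 + 0.41²/2)·1.25] / 0.4584 = [0.0518 + 0.1776] / 0.4584 = 0.5004 → 0.50
d₂ = d₁ − σ√T = 0.5004 − 0.4584 = 0.0420 → 0.04
exp(−rT) = exp(−0.058·1.25) = 0.9301
N(−d₂) = N(-0.04) = 0.4840;  N(−d₁) = N(-0.50) = 0.3085
P = 188·0.9301·0.4840 − 198·0.3085 = 84.6317 − 61.0830 = 23.5487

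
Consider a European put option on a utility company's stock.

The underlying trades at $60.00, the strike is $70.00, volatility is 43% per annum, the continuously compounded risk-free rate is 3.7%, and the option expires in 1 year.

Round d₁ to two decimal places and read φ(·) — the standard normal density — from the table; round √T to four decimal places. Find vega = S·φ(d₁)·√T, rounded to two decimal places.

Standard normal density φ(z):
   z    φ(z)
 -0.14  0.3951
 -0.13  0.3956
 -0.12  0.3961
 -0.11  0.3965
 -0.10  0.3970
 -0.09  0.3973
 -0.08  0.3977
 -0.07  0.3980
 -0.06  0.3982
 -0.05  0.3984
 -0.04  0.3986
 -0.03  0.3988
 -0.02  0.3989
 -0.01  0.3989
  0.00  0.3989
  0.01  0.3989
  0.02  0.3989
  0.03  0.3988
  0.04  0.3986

23.89

σ√T = 0.43 × 1.0000 = 0.4300
ln(S/K) + (r + σ²/2)T = ln(60/70) + (0.037 + 0.43²/2)·1 = -0.1542 + 0.1294 = -0.0247
d₁ = -0.0247 / 0.4300 = -0.0574 → -0.06
√T = √1 = 1.0000
φ(d₁) = φ(-0.06) = 0.3982
vega = S·φ(d₁)·√T = 60·0.3982·1.0000 = 23.8920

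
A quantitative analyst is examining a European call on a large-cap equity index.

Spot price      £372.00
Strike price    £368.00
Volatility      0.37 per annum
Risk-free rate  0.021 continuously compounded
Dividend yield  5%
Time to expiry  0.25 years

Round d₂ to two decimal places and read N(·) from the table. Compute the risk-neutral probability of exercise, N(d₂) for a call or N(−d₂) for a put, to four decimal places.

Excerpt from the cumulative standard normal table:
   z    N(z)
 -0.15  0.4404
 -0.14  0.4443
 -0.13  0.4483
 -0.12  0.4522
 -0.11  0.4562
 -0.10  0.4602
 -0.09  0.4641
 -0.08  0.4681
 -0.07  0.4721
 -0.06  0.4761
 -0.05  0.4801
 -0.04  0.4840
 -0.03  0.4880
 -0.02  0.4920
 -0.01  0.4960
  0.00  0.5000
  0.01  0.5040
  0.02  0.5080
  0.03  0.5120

0.4721

σ√T = 0.37 × 0.5000 = 0.1850
ln(S/K) + (r − q + σ²/2)T = ln(372/368) + (0.021 − 0.05 + 0.37²/2)·0.25 = 0.0108 + 0.0099 = 0.0207
d₁ = 0.0207 / 0.1850 = 0.1117 ⇒ 0.11
d₂ = d₁ − σ√T = 0.1117 − 0.1850 = -0.0733 ⇒ -0.07
Risk-neutral Pr[S_T > K] = N(d₂) = N(-0.07) = 0.4721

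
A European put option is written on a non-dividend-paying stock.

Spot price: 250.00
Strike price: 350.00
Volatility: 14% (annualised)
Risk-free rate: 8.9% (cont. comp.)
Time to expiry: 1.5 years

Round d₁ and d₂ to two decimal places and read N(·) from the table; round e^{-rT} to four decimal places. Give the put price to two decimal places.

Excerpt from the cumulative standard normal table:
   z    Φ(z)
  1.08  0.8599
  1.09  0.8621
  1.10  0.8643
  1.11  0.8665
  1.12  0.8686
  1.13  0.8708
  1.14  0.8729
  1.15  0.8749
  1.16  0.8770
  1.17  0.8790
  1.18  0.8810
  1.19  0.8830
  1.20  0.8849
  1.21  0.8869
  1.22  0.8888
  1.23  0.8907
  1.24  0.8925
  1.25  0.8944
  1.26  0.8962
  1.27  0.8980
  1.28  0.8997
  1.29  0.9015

T = 1.5;  σ√T = 0.1715
ln(S/K) + (r + σ²/2)T = ln(250/350) + (0.089 + 0.14²/2)·1.5 = -0.3365 + 0.1482 = -0.1883
d₁ = -0.1883 / 0.1715 = -1.0980 → -1.10
d₂ = d₁ − σ√T = -1.0980 − 0.1715 = -1.2695 → -1.27
exp(−rT) = exp(−0.089·1.5) = 0.8750
N(−d₂) = N(1.27) = 0.8980;  N(−d₁) = N(1.10) = 0.8643
P = 350·0.8750·0.8980 − 250·0.8643 = 275.0125 − 216.0750 = 58.9375

58.94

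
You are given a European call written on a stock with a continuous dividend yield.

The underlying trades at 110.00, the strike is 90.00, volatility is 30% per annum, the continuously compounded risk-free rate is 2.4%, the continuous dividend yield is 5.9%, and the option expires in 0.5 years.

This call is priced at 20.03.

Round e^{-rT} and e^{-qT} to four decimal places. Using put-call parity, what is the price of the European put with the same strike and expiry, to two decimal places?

e^(−qT) = e^(−0.059·0.5) = 0.9709;  e^(−rT) = e^(−0.024·0.5) = 0.9881
Put-call parity: C − P = S·e^(−qT) − K·e^(−rT) = 110·0.9709 − 90·0.9881 = 106.7990 − 88.9290 = 17.8700
P = C − (C − P) = 20.03 − (17.8700) = 2.1600

2.16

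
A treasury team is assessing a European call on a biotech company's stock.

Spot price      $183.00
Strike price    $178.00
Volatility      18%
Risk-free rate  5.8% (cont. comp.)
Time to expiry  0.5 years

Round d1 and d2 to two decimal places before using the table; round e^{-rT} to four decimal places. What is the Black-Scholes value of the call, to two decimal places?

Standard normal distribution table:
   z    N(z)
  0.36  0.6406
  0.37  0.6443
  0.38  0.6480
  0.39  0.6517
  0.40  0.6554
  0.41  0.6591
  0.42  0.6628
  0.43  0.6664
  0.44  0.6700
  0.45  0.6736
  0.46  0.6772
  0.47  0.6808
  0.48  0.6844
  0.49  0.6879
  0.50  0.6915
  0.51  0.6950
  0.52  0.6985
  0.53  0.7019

$15.14

σ√T = 0.18 × 0.7071 = 0.1273
d₁ = [ln(183/178) + (0.058 + 0.18²/2)·0.5] / 0.1273 = [0.0277 + 0.0371] / 0.1273 = 0.5091 which rounds to 0.51
d₂ = d₁ − σ√T = 0.5091 − 0.1273 = 0.3819 which rounds to 0.38
exp(−rT) = exp(−0.058·0.5) = 0.9714
N(d₁) = N(0.51) = 0.6950;  N(d₂) = N(0.38) = 0.6480
C = 183·0.6950 − 178·0.9714·0.6480 = 127.1850 − 112.0452 = 15.1398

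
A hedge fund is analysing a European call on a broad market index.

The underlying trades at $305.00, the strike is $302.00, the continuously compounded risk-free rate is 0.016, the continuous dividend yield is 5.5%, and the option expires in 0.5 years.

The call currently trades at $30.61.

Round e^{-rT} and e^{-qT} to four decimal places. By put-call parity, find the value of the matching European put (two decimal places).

exp(−qT) = exp(−0.055·0.5) = 0.9729;  exp(−rT) = exp(−0.016·0.5) = 0.9920
Put-call parity: C − P = S·e^(−qT) − K·e^(−rT) = 305·0.9729 − 302·0.9920 = 296.7345 − 299.5840 = -2.8495
P = C − (C − P) = 30.61 − (-2.8495) = 33.4595

$33.46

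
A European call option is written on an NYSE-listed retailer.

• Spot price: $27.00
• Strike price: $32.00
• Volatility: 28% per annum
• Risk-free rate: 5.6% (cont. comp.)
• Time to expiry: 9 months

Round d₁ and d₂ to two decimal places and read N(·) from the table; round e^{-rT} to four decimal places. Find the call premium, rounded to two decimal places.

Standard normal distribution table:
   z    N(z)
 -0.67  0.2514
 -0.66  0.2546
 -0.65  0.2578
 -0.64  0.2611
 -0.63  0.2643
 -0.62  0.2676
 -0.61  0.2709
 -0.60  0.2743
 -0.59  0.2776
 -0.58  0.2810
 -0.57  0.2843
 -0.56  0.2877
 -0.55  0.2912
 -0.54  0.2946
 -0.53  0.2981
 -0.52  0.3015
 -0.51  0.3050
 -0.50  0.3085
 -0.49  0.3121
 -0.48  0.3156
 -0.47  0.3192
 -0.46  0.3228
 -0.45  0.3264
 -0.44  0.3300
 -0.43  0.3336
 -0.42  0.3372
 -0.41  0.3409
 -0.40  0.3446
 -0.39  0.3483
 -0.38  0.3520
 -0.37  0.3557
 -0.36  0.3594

σ√T = 0.28·√0.75 = 0.2425
d₁ = [ln(27/32) + (0.056 + 0.28²/2)·0.75] / 0.2425 = [-0.1699 + 0.0714] / 0.2425 = -0.4062 ≈ -0.41
d₂ = d₁ − σ√T = -0.4062 − 0.2425 = -0.6487 ≈ -0.65
exp(−rT) = exp(−0.056·0.75) = 0.9589
N(d₁) = N(-0.41) = 0.3409;  N(d₂) = N(-0.65) = 0.2578
C = 27·0.3409 − 32·0.9589·0.2578 = 9.2043 − 7.9105 = 1.2938

$1.29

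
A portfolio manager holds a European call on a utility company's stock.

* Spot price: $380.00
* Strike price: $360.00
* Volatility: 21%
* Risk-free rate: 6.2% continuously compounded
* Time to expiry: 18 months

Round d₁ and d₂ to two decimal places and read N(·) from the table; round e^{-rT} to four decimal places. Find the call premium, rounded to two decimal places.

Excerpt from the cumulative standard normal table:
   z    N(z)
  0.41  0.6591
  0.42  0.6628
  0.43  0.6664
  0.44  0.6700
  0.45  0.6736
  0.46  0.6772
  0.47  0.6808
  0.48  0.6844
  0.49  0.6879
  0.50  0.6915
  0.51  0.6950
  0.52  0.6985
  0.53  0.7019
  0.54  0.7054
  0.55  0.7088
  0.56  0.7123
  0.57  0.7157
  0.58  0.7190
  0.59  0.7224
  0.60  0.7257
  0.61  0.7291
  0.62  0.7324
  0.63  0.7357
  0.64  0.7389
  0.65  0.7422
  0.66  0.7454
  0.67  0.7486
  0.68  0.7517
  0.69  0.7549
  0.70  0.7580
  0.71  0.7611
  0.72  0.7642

$68.26

T = 1.5;  σ√T = 0.2572
d₁ = [ln(380/360) + (0.062 + ½·0.21²)·1.5] / (σ√T) = (0.0541 + 0.1261) / 0.2572 = 0.7004 which rounds to 0.70
d₂ = 0.7004 − 0.2572 = 0.4432 which rounds to 0.44
e^(−rT) = e^(−0.062·1.5) = 0.9112
N(d₁) = N(0.70) = 0.7580;  N(d₂) = N(0.44) = 0.6700
C = 380·0.7580 − 360·0.9112·0.6700 = 288.0400 − 219.7814 = 68.2586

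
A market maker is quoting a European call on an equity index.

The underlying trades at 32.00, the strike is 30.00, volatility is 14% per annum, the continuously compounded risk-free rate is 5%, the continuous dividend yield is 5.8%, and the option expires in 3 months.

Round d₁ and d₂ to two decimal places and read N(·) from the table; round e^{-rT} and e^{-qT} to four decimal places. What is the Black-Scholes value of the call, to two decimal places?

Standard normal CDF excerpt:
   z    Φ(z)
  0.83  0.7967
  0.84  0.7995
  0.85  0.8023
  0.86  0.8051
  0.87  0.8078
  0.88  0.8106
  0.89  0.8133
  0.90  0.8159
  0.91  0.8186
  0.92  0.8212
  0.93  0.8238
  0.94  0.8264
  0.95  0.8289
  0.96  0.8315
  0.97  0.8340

2.13

σ√T = 0.14 × 0.5000 = 0.0700
d₁ = [ln(32/30) + (0.05 − 0.058 + 0.14²/2)·0.25] / 0.0700 = [0.0645 + 0.0005] / 0.0700 = 0.9284 → 0.93
d₂ = d₁ − σ√T = 0.9284 − 0.0700 = 0.8584 → 0.86
exp(−qT) = exp(−0.058·0.25) = 0.9856;  exp(−rT) = exp(−0.05·0.25) = 0.9876
C = 32·0.9856·N(0.93) − 30·0.9876·N(0.86) = 32·0.9856·0.8238 − 30·0.9876·0.8051 = 25.9820 − 23.8535 = 2.1285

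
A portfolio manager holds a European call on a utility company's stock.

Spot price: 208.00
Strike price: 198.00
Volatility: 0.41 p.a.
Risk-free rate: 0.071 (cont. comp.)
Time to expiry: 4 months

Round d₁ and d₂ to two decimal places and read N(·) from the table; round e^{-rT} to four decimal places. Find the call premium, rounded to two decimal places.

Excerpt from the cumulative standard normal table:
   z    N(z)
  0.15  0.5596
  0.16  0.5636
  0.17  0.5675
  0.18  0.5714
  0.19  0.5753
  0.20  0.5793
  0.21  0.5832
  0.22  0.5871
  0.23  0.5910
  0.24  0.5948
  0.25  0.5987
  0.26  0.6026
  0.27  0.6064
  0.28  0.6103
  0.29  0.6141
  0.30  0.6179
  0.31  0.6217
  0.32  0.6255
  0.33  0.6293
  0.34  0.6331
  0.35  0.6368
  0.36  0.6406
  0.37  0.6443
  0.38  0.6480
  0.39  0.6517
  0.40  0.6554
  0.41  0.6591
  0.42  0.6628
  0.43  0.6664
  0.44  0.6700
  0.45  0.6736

T = 0.3333;  σ√T = 0.2367
ln(S/K) + (r + σ²/2)T = ln(208/198) + (0.071 + 0.41²/2)·0.3333 = 0.0493 + 0.0517 = 0.1010
d₁ = 0.1010 / 0.2367 = 0.4265 which rounds to 0.43
d₂ = d₁ − σ√T = 0.4265 − 0.2367 = 0.1898 which rounds to 0.19
exp(−rT) = exp(−0.071·0.3333) = 0.9766
C = 208·N(0.43) − 198·0.9766·N(0.19) = 208·0.6664 − 198·0.9766·0.5753 = 138.6112 − 111.2439 = 27.3673

27.37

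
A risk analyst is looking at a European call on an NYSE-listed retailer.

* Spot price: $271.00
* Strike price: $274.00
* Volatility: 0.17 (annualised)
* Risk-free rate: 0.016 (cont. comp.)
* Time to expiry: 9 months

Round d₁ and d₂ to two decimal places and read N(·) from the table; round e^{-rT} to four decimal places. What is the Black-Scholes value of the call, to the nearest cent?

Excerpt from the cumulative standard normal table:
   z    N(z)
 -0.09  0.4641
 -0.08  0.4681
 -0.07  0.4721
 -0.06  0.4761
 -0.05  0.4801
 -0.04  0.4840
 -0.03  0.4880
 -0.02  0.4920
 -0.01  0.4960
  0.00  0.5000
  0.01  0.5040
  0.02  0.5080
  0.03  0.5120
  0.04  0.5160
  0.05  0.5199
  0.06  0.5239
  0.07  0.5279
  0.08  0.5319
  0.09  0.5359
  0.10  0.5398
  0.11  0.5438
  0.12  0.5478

σ√T = 0.17 × 0.8660 = 0.1472
ln(S/K) + (r + σ²/2)T = ln(271/274) + (0.016 + 0.17²/2)·0.75 = -0.0110 + 0.0228 = 0.0118
d₁ = 0.0118 / 0.1472 = 0.0803 ⇒ 0.08
d₂ = d₁ − σ√T = 0.0803 − 0.1472 = -0.0669 ⇒ -0.07
exp(−rT) = exp(−0.016·0.75) = 0.9881
C = 271·N(0.08) − 274·0.9881·N(-0.07) = 271·0.5319 − 274·0.9881·0.4721 = 144.1449 − 127.8161 = 16.3288

$16.33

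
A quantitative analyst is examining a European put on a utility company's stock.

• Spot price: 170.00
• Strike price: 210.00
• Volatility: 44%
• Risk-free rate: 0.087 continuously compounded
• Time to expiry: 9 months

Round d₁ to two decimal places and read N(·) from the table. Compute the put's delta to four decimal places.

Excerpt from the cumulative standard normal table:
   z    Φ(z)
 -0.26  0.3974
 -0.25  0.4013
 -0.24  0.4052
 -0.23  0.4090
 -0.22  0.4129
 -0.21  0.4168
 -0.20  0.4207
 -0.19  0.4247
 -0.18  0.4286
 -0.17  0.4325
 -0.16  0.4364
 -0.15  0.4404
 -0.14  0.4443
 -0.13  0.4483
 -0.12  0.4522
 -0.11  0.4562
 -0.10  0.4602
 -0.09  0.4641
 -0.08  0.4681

σ√T = 0.44 × 0.8660 = 0.3811
ln(S/K) + (r + σ²/2)T = ln(170/210) + (0.087 + 0.44²/2)·0.75 = -0.2113 + 0.1379 = -0.0735
d₁ = -0.0735 / 0.3811 = -0.1928 which rounds to -0.19
N(d₁) = N(-0.19) = 0.4247
Δ_put = N(d₁) − 1 = 0.4247 − 1 = -0.5753

-0.5753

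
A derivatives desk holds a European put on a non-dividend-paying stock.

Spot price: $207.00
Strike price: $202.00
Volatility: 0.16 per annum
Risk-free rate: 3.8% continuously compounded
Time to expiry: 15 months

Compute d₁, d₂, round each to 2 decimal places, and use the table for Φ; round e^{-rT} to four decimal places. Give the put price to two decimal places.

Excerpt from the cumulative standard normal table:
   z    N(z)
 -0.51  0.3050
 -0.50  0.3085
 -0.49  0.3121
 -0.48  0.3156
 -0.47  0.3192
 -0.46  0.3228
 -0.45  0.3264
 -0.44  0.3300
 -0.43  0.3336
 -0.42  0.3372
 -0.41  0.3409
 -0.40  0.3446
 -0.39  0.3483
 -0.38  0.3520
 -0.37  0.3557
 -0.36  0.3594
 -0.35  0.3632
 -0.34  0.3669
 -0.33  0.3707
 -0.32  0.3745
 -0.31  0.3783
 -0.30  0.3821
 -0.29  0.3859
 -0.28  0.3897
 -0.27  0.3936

$8.27

σ√T = 0.16·√1.25 = 0.1789
d₁ = [ln(207/202) + (0.038 + ½·0.16²)·1.25] / (σ√T) = (0.0245 + 0.0635) / 0.1789 = 0.4917 which rounds to 0.49
d₂ = 0.4917 − 0.1789 = 0.3128 which rounds to 0.31
e^(−rT) = e^(−0.038·1.25) = 0.9536
N(−d₂) = N(-0.31) = 0.3783;  N(−d₁) = N(-0.49) = 0.3121
P = 202·0.9536·0.3783 − 207·0.3121 = 72.8709 − 64.6047 = 8.2662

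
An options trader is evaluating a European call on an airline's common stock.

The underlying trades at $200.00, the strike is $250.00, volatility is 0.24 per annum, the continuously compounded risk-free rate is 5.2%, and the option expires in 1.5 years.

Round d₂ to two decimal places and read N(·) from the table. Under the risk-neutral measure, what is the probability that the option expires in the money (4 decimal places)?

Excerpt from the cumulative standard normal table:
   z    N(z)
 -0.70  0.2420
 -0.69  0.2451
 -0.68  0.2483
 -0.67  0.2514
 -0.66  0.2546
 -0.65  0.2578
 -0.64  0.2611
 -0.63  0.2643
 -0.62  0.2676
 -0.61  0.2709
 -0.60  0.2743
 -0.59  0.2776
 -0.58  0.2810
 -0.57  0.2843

0.2611

T = 1.5;  σ√T = 0.2939
d₁ = [ln(200/250) + (0.052 + 0.24²/2)·1.5] / 0.2939 = [-0.2231 + 0.1212] / 0.2939 = -0.3468 ≈ -0.35
d₂ = d₁ − σ√T = -0.3468 − 0.2939 = -0.6408 ≈ -0.64
Pr(exercise) under Q = N(d₂) = 0.2611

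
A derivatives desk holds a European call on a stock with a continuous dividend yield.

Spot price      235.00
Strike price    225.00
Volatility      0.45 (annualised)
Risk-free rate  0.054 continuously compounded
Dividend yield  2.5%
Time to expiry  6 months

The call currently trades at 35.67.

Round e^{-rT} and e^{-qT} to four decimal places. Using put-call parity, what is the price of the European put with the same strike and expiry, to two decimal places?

exp(−qT) = exp(−0.025·0.5) = 0.9876;  exp(−rT) = exp(−0.054·0.5) = 0.9734
Put-call parity: C − P = S·e^(−qT) − K·e^(−rT) = 235·0.9876 − 225·0.9734 = 232.0860 − 219.0150 = 13.0710
P = C − (C − P) = 35.67 − (13.0710) = 22.5990

22.60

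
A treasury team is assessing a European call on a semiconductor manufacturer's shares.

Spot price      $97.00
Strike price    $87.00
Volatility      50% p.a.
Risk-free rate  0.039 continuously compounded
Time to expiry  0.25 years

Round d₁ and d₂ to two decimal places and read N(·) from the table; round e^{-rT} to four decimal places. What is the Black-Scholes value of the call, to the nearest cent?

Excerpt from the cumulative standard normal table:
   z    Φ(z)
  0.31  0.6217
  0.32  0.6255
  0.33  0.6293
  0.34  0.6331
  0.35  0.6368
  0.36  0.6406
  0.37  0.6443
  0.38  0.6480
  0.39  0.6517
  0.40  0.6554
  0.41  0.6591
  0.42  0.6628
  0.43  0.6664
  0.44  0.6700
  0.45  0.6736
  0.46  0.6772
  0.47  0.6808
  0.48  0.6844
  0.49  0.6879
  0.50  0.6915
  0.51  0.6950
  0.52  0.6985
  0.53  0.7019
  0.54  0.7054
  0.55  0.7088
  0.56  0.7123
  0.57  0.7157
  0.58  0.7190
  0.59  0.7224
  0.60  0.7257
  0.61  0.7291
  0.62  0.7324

σ√T = 0.5·√0.25 = 0.2500
d₁ = [ln(97/87) + (0.039 + 0.5²/2)·0.25] / 0.2500 = [0.1088 + 0.0410] / 0.2500 = 0.5992 ≈ 0.60
d₂ = d₁ − σ√T = 0.5992 − 0.2500 = 0.3492 ≈ 0.35
e^(−rT) = e^(−0.039·0.25) = 0.9903
N(d₁) = N(0.60) = 0.7257;  N(d₂) = N(0.35) = 0.6368
C = 97·0.7257 − 87·0.9903·0.6368 = 70.3929 − 54.8642 = 15.5287

$15.53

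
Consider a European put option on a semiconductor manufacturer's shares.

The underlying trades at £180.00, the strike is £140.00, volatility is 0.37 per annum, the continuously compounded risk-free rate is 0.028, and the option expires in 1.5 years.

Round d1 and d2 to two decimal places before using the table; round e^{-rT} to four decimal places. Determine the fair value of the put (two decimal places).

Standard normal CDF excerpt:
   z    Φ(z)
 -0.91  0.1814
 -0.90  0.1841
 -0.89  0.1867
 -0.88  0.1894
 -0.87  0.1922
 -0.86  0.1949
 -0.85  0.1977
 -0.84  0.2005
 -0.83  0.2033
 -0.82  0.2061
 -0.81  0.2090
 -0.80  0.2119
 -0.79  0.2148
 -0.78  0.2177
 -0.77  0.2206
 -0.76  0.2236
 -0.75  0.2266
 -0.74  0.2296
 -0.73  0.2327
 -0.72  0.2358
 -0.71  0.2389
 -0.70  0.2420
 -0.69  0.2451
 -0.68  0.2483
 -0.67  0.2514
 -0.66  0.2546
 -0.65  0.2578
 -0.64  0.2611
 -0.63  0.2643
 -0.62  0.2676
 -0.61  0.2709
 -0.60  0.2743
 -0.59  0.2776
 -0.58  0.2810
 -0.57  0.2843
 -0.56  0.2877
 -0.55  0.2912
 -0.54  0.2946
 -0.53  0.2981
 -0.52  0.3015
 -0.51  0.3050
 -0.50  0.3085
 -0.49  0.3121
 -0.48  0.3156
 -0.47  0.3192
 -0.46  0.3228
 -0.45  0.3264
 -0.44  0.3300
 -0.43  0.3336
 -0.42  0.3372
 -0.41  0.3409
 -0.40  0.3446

£10.67

σ√T = 0.37 × 1.2247 = 0.4532
ln(S/K) + (r + σ²/2)T = ln(180/140) + (0.028 + 0.37²/2)·1.5 = 0.2513 + 0.1447 = 0.3960
d₁ = 0.3960 / 0.4532 = 0.8738 → 0.87
d₂ = d₁ − σ√T = 0.8738 − 0.4532 = 0.4207 → 0.42
e^(−rT) = e^(−0.028·1.5) = 0.9589
N(−d₂) = N(-0.42) = 0.3372;  N(−d₁) = N(-0.87) = 0.1922
P = 140·0.9589·0.3372 − 180·0.1922 = 45.2678 − 34.5960 = 10.6718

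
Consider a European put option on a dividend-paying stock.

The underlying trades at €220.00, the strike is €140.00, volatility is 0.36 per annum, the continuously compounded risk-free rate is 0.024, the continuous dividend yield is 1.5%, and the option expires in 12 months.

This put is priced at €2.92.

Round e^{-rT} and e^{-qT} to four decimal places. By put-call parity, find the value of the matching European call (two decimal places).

€82.96

e^(−qT) = e^(−0.015·1) = 0.9851;  e^(−rT) = e^(−0.024·1) = 0.9763
Put-call parity: C − P = S·e^(−qT) − K·e^(−rT) = 220·0.9851 − 140·0.9763 = 216.7220 − 136.6820 = 80.0400
C = P + (C − P) = 2.92 + (80.0400) = 82.9600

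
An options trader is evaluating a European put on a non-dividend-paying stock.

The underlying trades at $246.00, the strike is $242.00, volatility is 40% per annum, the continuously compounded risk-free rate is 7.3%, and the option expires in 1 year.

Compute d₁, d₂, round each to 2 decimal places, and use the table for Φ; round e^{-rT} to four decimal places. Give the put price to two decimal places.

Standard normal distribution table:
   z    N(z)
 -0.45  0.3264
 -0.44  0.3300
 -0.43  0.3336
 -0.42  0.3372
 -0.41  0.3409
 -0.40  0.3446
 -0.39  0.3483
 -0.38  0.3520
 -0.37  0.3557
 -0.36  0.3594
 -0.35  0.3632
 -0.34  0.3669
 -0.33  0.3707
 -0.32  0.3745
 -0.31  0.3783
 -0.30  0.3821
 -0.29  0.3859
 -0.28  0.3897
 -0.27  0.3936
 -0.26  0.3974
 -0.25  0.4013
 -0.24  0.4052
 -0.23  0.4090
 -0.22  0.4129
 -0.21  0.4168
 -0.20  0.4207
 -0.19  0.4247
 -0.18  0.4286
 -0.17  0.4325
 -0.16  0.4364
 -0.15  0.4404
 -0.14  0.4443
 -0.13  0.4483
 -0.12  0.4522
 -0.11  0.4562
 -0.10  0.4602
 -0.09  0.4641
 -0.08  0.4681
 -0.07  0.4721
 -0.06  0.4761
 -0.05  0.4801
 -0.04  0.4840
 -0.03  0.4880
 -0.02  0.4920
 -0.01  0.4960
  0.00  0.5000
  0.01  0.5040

σ√T = 0.4 × 1.0000 = 0.4000
d₁ = [ln(246/242) + (0.073 + 0.4²/2)·1] / 0.4000 = [0.0164 + 0.1530] / 0.4000 = 0.4235 ≈ 0.42
d₂ = d₁ − σ√T = 0.4235 − 0.4000 = 0.0235 ≈ 0.02
e^(−rT) = e^(−0.073·1) = 0.9296
N(−d₂) = N(-0.02) = 0.4920;  N(−d₁) = N(-0.42) = 0.3372
P = 242·0.9296·0.4920 − 246·0.3372 = 110.6819 − 82.9512 = 27.7307

$27.73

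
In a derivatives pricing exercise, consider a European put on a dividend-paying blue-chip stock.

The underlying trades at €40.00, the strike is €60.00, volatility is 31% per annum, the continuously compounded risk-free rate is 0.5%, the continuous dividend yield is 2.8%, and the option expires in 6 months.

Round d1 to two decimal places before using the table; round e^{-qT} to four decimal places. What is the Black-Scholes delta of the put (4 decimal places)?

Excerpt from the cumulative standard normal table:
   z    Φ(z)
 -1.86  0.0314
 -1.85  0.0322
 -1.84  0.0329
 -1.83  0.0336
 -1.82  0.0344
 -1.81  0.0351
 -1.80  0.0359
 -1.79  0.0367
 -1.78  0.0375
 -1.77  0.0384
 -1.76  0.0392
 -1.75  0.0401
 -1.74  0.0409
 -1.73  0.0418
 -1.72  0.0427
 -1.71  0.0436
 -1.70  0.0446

σ√T = 0.31 × 0.7071 = 0.2192
d₁ = [ln(40/60) + (0.005 − 0.028 + 0.31²/2)·0.5] / 0.2192 = [-0.4055 + 0.0125] / 0.2192 = -1.7926 ⇒ -1.79
N(d₁) = N(-1.79) = 0.0367
Δ_put = exp(−qT)·(N(d₁) − 1) = 0.9861·(0.0367 − 1) = -0.9499

-0.9499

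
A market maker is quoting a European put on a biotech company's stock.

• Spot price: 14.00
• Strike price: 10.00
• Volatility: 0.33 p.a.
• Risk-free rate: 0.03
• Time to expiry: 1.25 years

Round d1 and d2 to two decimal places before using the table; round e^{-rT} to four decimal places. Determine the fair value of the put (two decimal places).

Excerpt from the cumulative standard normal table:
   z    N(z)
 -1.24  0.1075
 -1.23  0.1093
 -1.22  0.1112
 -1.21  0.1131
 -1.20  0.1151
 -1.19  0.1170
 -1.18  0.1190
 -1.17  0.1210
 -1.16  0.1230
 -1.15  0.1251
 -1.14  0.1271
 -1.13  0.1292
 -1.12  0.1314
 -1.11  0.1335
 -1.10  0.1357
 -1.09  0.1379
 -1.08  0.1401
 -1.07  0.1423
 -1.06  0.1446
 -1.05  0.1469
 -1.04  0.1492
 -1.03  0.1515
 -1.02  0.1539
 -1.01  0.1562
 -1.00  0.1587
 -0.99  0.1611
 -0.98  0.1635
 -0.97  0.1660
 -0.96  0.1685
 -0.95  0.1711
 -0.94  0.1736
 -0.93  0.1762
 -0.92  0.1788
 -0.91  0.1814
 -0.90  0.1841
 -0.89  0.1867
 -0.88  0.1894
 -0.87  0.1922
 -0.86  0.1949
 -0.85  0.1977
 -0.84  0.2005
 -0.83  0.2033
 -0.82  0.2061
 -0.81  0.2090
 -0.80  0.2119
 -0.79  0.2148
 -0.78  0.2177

σ√T = 0.33·√1.25 = 0.3690
d₁ = [ln(14/10) + (0.03 + 0.33²/2)·1.25] / 0.3690 = [0.3365 + 0.1056] / 0.3690 = 1.1981 → 1.20
d₂ = d₁ − σ√T = 1.1981 − 0.3690 = 0.8291 → 0.83
exp(−rT) = exp(−0.03·1.25) = 0.9632
P = 10·0.9632·N(-0.83) − 14·N(-1.20) = 10·0.9632·0.2033 − 14·0.1151 = 1.9582 − 1.6114 = 0.3468

0.35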